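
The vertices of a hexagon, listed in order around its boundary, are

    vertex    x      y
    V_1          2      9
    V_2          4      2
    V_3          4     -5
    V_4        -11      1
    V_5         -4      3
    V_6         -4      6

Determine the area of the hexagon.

Σ = (-32) + (-28) + (-51) + (-29) + (-12) + (-48) = -200
Area = |Σ|/2 = 100.

100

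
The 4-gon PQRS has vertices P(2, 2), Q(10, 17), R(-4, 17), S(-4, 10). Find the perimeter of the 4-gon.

48

|PQ| = √((8)² + (15)²) = √289 = 17
|QR| = √((-14)² + (0)²) = √196 = 14
|RS| = √((0)² + (-7)²) = √49 = 7
|SP| = √((6)² + (-8)²) = √100 = 10
Perimeter = 17 + 14 + 7 + 10 = 48.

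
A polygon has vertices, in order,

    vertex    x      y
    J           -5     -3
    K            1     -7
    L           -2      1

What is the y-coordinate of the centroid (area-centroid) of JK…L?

Apply the surveyor's formula. First the cross-terms c_i = x_i·y_{i+1} − x_{i+1}·y_i:
  38, -13, 11  ⇒  2A = 36, A = 18.
Then Σ (y_i + y_{i+1})·c_i = -324, so ȳ = -324 / (6·18) = -3.

-3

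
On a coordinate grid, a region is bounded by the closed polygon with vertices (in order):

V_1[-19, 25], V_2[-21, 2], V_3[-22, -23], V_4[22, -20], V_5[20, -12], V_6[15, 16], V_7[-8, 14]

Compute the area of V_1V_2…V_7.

Apply Gauss's area formula: 2A = Σ (x_i·y_{i+1} − x_{i+1}·y_i), indices taken mod 7.
V_1→V_2: (-19)(2) − (-21)(25) = 487
V_2→V_3: (-21)(-23) − (-22)(2) = 527
V_3→V_4: (-22)(-20) − (22)(-23) = 946
V_4→V_5: (22)(-12) − (20)(-20) = 136
V_5→V_6: (20)(16) − (15)(-12) = 500
V_6→V_7: (15)(14) − (-8)(16) = 338
V_7→V_1: (-8)(25) − (-19)(14) = 66
Σ = 3000
Area = |Σ|/2 = 1500.

1500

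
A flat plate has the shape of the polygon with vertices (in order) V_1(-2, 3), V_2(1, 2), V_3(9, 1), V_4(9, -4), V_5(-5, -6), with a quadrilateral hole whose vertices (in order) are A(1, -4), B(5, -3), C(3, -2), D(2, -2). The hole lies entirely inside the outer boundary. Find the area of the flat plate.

81

Outer boundary:
Apply the shoelace formula: 2A = Σ (x_i·y_{i+1} − x_{i+1}·y_i), indices taken mod 5.
V_1→V_2: (-2)(2) − (1)(3) = -7
V_2→V_3: (1)(1) − (9)(2) = -17
V_3→V_4: (9)(-4) − (9)(1) = -45
V_4→V_5: (9)(-6) − (-5)(-4) = -74
V_5→V_1: (-5)(3) − (-2)(-6) = -27
Σ = -170
Area = |Σ|/2 = 85.
Hole:
Σ = (17) + (-1) + (-2) + (-6) = 8
Area = |Σ|/2 = 4.
Net area = 85 − 4 = 81.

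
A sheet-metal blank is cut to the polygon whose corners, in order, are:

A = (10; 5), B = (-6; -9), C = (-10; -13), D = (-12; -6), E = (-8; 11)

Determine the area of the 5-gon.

249

Apply the surveyor's formula: 2A = Σ (x_i·y_{i+1} − x_{i+1}·y_i), indices taken mod 5.
A→B: (10)(-9) − (-6)(5) = -60
B→C: (-6)(-13) − (-10)(-9) = -12
C→D: (-10)(-6) − (-12)(-13) = -96
D→E: (-12)(11) − (-8)(-6) = -180
E→A: (-8)(5) − (10)(11) = -150
Σ = -498
Area = |Σ|/2 = 249.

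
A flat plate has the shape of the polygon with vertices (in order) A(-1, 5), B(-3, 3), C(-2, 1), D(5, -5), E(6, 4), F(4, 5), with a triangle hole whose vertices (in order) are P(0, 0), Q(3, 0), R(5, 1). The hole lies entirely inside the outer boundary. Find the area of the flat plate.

53

Outer boundary:
Apply Gauss's area formula: 2A = Σ (x_i·y_{i+1} − x_{i+1}·y_i), indices taken mod 6.
Σ = (12) + (3) + (5) + (50) + (14) + (25) = 109
Area = |Σ|/2 = 54.5.
Hole:
P→Q: (0)(0) − (3)(0) = 0
Q→R: (3)(1) − (5)(0) = 3
R→P: (5)(0) − (0)(1) = 0
Σ = 3
Area = |Σ|/2 = 1.5.
Net area = 54.5 − 1.5 = 53.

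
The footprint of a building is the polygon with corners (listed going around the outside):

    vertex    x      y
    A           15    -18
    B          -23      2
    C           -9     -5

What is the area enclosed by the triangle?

Apply the shoelace (surveyor's) formula: 2A = Σ (x_i·y_{i+1} − x_{i+1}·y_i), indices taken mod 3.
A→B: (15)(2) − (-23)(-18) = -384
B→C: (-23)(-5) − (-9)(2) = 133
C→A: (-9)(-18) − (15)(-5) = 237
Σ = -14
Area = |Σ|/2 = 7.

7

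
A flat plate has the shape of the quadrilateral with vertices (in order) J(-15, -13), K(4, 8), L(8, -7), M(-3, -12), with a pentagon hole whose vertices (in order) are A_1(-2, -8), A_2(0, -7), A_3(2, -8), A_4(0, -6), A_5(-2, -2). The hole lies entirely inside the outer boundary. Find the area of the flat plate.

201

Outer boundary:
Apply the shoelace (surveyor's) formula: 2A = Σ (x_i·y_{i+1} − x_{i+1}·y_i), indices taken mod 4.
Σ = (-68) + (-92) + (-117) + (-141) = -418
Area = |Σ|/2 = 209.
Hole:
Σ = (14) + (14) + (-12) + (-12) + (12) = 16
Area = |Σ|/2 = 8.
Net area = 209 − 8 = 201.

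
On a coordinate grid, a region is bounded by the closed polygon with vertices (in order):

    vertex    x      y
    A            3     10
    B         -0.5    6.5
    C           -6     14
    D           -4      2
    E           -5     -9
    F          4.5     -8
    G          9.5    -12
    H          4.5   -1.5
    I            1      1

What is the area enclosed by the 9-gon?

Apply the surveyor's formula: 2A = Σ (x_i·y_{i+1} − x_{i+1}·y_i), indices taken mod 9.
Σ = (24.5) + (32) + (44) + (46) + (80.5) + (22) + (39.75) + (6) + (7) = 301.75
Area = |Σ|/2 = 150.875.

150.875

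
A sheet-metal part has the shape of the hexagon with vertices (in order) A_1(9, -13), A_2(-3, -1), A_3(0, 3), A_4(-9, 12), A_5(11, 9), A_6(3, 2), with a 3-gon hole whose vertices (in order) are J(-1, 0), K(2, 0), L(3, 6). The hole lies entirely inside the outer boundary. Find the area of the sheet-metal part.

Outer boundary:
Cross-terms: -48, -9, 27, -213, -5, -57  ⇒  Σ = -305
Area = |Σ|/2 = 152.5.
Hole:
Apply Gauss's area formula: 2A = Σ (x_i·y_{i+1} − x_{i+1}·y_i), indices taken mod 3.
Cross-terms: 0, 12, 6  ⇒  Σ = 18
Area = |Σ|/2 = 9.
Net area = 152.5 − 9 = 143.5.

143.5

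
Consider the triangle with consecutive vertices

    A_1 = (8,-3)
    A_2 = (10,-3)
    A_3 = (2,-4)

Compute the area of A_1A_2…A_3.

1

Apply Gauss's area formula: 2A = Σ (x_i·y_{i+1} − x_{i+1}·y_i), indices taken mod 3.
Σ = (6) + (-34) + (26) = -2
Area = |Σ|/2 = 1.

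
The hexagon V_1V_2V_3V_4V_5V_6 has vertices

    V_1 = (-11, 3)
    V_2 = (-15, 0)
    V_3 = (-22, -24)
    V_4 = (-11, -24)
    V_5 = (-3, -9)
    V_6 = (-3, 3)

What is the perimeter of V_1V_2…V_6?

78

|V_1V_2| = √((-4)² + (-3)²) = √25 = 5
|V_2V_3| = √((-7)² + (-24)²) = √625 = 25
|V_3V_4| = √((11)² + (0)²) = √121 = 11
|V_4V_5| = √((8)² + (15)²) = √289 = 17
|V_5V_6| = √((0)² + (12)²) = √144 = 12
|V_6V_1| = √((-8)² + (0)²) = √64 = 8
Perimeter = 5 + 25 + 11 + 17 + 12 + 8 = 78.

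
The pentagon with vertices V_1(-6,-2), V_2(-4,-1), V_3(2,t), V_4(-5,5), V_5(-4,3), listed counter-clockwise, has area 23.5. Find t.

The doubled signed area Σ (x_i y_{i+1} − x_{i+1} y_i) is linear in t.
With t=0 it equals 41; the coefficient of t is 1 (from the two edges through V_3).
So 1·t + 41 = 2·23.5 = 47 ⇒ t = 6.

6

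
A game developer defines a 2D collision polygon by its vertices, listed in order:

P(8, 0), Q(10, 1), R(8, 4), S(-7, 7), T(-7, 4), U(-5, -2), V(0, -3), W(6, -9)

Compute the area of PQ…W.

Σ = (8) + (32) + (84) + (21) + (34) + (15) + (18) + (72) = 284
Area = |Σ|/2 = 142.

142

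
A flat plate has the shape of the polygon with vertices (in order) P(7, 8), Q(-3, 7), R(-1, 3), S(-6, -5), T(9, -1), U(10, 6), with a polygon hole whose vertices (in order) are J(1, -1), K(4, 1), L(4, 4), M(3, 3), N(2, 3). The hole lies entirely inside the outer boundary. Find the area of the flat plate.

Outer boundary:
Apply Gauss's area formula: 2A = Σ (x_i·y_{i+1} − x_{i+1}·y_i), indices taken mod 6.
Σ = (73) + (-2) + (23) + (51) + (64) + (38) = 247
Area = |Σ|/2 = 123.5.
Hole:
Σ = (5) + (12) + (0) + (3) + (-5) = 15
Area = |Σ|/2 = 7.5.
Net area = 123.5 − 7.5 = 116.

116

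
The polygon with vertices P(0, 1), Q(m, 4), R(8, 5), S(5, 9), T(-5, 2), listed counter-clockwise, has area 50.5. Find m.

9

The doubled signed area Σ (x_i y_{i+1} − x_{i+1} y_i) is linear in m.
With m=0 it equals 65; the coefficient of m is 4 (from the two edges through Q).
So 4·m + 65 = 2·50.5 = 101 ⇒ m = 9.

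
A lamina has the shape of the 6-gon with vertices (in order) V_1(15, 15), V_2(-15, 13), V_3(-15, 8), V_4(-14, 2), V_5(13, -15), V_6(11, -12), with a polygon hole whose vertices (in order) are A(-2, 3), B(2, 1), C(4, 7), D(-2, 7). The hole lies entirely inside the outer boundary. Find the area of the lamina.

Outer boundary:
Σ = (420) + (75) + (82) + (184) + (9) + (345) = 1115
Area = |Σ|/2 = 557.5.
Hole:
Cross-terms: -8, 10, 42, 8  ⇒  Σ = 52
Area = |Σ|/2 = 26.
Net area = 557.5 − 26 = 531.5.

531.5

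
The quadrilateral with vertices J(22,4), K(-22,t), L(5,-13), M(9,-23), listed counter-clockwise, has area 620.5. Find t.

19

The doubled signed area Σ (x_i y_{i+1} − x_{i+1} y_i) is linear in t.
With t=0 it equals 918; the coefficient of t is 17 (from the two edges through K).
So 17·t + 918 = 2·620.5 = 1241 ⇒ t = 19.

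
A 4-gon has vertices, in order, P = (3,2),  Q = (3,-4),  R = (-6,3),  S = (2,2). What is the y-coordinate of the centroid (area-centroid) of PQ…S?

47/159

Apply the shoelace formula. First the cross-terms c_i = x_i·y_{i+1} − x_{i+1}·y_i:
  -18, -15, -18, -2  ⇒  2A = -53, A = -26.5.
Then Σ (y_i + y_{i+1})·c_i = -47, so ȳ = -47 / (6·(-26.5)) = 47/159.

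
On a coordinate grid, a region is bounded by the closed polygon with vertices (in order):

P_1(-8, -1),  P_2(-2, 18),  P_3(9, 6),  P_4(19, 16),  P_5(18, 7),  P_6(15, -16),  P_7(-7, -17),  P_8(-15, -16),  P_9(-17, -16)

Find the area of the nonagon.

745.5

Apply Gauss's area formula: 2A = Σ (x_i·y_{i+1} − x_{i+1}·y_i), indices taken mod 9.
Cross-terms: -146, -174, 30, -155, -393, -367, -143, -32, -111  ⇒  Σ = -1491
Area = |Σ|/2 = 745.5.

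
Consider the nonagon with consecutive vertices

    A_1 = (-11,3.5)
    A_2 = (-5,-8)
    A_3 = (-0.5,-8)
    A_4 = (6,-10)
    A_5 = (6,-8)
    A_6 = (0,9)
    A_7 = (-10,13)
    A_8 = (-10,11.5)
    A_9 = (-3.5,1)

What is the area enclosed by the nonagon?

197.25

Apply Gauss's area formula: 2A = Σ (x_i·y_{i+1} − x_{i+1}·y_i), indices taken mod 9.
Cross-terms: 105.5, 36, 53, 12, 54, 90, 15, 30.25, -1.25  ⇒  Σ = 394.5
Area = |Σ|/2 = 197.25.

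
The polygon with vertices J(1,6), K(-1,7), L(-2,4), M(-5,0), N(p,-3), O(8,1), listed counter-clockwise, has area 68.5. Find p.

Write out the shoelace sum; only the two edges meeting at N involve p:
2·Area = [((-5)·(-3) − p·0) + (p·1 − 8·(-3))] + 90
       = 1·p + 129 = 137
⇒ p = 8.

8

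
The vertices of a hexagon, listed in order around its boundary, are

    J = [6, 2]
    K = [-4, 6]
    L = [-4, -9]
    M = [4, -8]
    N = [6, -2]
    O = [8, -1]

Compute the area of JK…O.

122

Apply the shoelace (surveyor's) formula: 2A = Σ (x_i·y_{i+1} − x_{i+1}·y_i), indices taken mod 6.
J→K: (6)(6) − (-4)(2) = 44
K→L: (-4)(-9) − (-4)(6) = 60
L→M: (-4)(-8) − (4)(-9) = 68
M→N: (4)(-2) − (6)(-8) = 40
N→O: (6)(-1) − (8)(-2) = 10
O→J: (8)(2) − (6)(-1) = 22
Σ = 244
Area = |Σ|/2 = 122.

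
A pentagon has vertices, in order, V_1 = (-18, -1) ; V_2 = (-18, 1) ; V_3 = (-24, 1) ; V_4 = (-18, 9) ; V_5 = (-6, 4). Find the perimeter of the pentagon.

44

|V_1V_2| = √((0)² + (2)²) = √4 = 2
|V_2V_3| = √((-6)² + (0)²) = √36 = 6
|V_3V_4| = √((6)² + (8)²) = √100 = 10
|V_4V_5| = √((12)² + (-5)²) = √169 = 13
|V_5V_1| = √((-12)² + (-5)²) = √169 = 13
Perimeter = 2 + 6 + 10 + 13 + 13 = 44.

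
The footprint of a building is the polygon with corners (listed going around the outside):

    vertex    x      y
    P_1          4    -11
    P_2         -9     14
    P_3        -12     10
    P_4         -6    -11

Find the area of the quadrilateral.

168.5

Σ = (-43) + (78) + (192) + (110) = 337
Area = |Σ|/2 = 168.5.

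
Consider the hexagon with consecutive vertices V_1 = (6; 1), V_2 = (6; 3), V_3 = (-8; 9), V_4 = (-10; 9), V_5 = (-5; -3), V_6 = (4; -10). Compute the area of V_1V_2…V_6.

154.5

Apply Gauss's area formula: 2A = Σ (x_i·y_{i+1} − x_{i+1}·y_i), indices taken mod 6.
Cross-terms: 12, 78, 18, 75, 62, 64  ⇒  Σ = 309
Area = |Σ|/2 = 154.5.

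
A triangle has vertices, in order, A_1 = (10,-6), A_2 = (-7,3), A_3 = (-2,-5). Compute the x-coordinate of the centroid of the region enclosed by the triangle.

1/3

Apply the shoelace formula. First the cross-terms c_i = x_i·y_{i+1} − x_{i+1}·y_i:
  -12, 41, 62  ⇒  2A = 91, A = 45.5.
Then Σ (x_i + x_{i+1})·c_i = 91, so x̄ = 91 / (6·45.5) = 1/3.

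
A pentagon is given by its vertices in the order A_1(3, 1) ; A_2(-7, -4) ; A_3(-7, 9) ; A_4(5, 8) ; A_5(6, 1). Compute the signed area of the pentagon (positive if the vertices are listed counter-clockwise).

-118.5

Apply the shoelace (surveyor's) formula: 2A = Σ (x_i·y_{i+1} − x_{i+1}·y_i), indices taken mod 5.
Σ = (-5) + (-91) + (-101) + (-43) + (3) = -237
Signed area = Σ/2 = -118.5 (negative ⇒ clockwise traversal).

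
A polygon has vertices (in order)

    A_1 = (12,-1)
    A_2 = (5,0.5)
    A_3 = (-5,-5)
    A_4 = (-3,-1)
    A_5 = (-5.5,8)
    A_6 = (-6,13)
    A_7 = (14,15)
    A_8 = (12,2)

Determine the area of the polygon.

Apply Gauss's area formula: 2A = Σ (x_i·y_{i+1} − x_{i+1}·y_i), indices taken mod 8.
Σ = (11) + (-22.5) + (-10) + (-29.5) + (-23.5) + (-272) + (-152) + (-36) = -534.5
Area = |Σ|/2 = 267.25.

267.25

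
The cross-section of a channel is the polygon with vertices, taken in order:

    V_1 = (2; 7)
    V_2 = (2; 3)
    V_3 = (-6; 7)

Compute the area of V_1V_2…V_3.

Apply the surveyor's formula: 2A = Σ (x_i·y_{i+1} − x_{i+1}·y_i), indices taken mod 3.
V_1→V_2: (2)(3) − (2)(7) = -8
V_2→V_3: (2)(7) − (-6)(3) = 32
V_3→V_1: (-6)(7) − (2)(7) = -56
Σ = -32
Area = |Σ|/2 = 16.

16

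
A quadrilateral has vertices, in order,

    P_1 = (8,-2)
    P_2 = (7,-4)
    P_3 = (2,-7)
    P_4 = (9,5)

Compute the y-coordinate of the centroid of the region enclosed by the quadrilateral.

-239/132

Apply the shoelace (surveyor's) formula. First the cross-terms c_i = x_i·y_{i+1} − x_{i+1}·y_i:
  -18, -41, 73, -58  ⇒  2A = -44, A = -22.
Then Σ (y_i + y_{i+1})·c_i = 239, so ȳ = 239 / (6·(-22)) = -239/132.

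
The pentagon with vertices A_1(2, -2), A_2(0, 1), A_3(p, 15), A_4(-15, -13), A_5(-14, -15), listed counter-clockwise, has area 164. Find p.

0

The doubled signed area Σ (x_i y_{i+1} − x_{i+1} y_i) is linear in p.
With p=0 it equals 328; the coefficient of p is -14 (from the two edges through A_3).
So -14·p + 328 = 2·164 = 328 ⇒ p = 0.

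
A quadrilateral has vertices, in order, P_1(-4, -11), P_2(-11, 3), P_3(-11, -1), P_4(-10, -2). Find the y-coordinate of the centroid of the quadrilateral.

Apply the surveyor's formula. First the cross-terms c_i = x_i·y_{i+1} − x_{i+1}·y_i:
  -133, 44, 12, 102  ⇒  2A = 25, A = 12.5.
Then Σ (y_i + y_{i+1})·c_i = -210, so ȳ = -210 / (6·12.5) = -2.8.

-2.8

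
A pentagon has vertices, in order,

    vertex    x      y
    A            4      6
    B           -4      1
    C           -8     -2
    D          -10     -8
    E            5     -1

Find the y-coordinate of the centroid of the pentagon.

-45/43

Apply the shoelace formula. First the cross-terms c_i = x_i·y_{i+1} − x_{i+1}·y_i:
  28, 16, 44, 50, 34  ⇒  2A = 172, A = 86.
Then Σ (y_i + y_{i+1})·c_i = -540, so ȳ = -540 / (6·86) = -45/43.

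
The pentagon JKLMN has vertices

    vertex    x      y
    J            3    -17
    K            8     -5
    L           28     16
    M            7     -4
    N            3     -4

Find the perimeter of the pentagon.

|JK| = √((5)² + (12)²) = √169 = 13
|KL| = √((20)² + (21)²) = √841 = 29
|LM| = √((-21)² + (-20)²) = √841 = 29
|MN| = √((-4)² + (0)²) = √16 = 4
|NJ| = √((0)² + (-13)²) = √169 = 13
Perimeter = 13 + 29 + 29 + 4 + 13 = 88.

88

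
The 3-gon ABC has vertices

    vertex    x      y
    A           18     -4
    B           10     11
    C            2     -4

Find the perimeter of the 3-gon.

|AB| = √((-8)² + (15)²) = √289 = 17
|BC| = √((-8)² + (-15)²) = √289 = 17
|CA| = √((16)² + (0)²) = √256 = 16
Perimeter = 17 + 17 + 16 = 50.

50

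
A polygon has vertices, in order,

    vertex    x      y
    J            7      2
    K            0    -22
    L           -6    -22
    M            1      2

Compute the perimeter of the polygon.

62

|JK| = √((-7)² + (-24)²) = √625 = 25
|KL| = √((-6)² + (0)²) = √36 = 6
|LM| = √((7)² + (24)²) = √625 = 25
|MJ| = √((6)² + (0)²) = √36 = 6
Perimeter = 25 + 6 + 25 + 6 = 62.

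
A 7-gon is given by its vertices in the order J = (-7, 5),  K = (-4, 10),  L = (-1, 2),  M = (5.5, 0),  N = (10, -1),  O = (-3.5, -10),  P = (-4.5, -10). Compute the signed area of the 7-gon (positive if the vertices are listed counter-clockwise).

-135.25

Cross-terms: -50, 2, -11, -5.5, -103.5, -10, -92.5  ⇒  Σ = -270.5
Signed area = Σ/2 = -135.25 (negative ⇒ clockwise traversal).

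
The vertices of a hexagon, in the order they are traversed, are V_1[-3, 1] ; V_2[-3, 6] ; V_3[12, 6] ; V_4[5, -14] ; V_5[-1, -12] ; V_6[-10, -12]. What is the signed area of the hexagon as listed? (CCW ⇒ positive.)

-265.5

Cross-terms: -15, -90, -198, -74, -108, -46  ⇒  Σ = -531
Signed area = Σ/2 = -265.5 (negative ⇒ clockwise traversal).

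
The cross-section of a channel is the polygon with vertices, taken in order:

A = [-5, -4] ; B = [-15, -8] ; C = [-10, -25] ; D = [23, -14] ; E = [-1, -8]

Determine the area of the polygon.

Apply the surveyor's formula: 2A = Σ (x_i·y_{i+1} − x_{i+1}·y_i), indices taken mod 5.
Cross-terms: -20, 295, 715, -198, -36  ⇒  Σ = 756
Area = |Σ|/2 = 378.

378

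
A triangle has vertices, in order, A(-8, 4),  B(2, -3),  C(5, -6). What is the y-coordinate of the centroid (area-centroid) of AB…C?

-5/3

Apply the surveyor's formula. First the cross-terms c_i = x_i·y_{i+1} − x_{i+1}·y_i:
  16, 3, -28  ⇒  2A = -9, A = -4.5.
Then Σ (y_i + y_{i+1})·c_i = 45, so ȳ = 45 / (6·(-4.5)) = -5/3.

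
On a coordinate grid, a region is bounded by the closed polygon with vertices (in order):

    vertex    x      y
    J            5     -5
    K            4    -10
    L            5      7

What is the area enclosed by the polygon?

Apply the shoelace (surveyor's) formula: 2A = Σ (x_i·y_{i+1} − x_{i+1}·y_i), indices taken mod 3.
Cross-terms: -30, 78, -60  ⇒  Σ = -12
Area = |Σ|/2 = 6.

6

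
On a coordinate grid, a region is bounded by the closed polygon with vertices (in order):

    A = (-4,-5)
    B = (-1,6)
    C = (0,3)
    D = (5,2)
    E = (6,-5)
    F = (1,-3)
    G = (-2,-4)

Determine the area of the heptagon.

Apply Gauss's area formula: 2A = Σ (x_i·y_{i+1} − x_{i+1}·y_i), indices taken mod 7.
Σ = (-29) + (-3) + (-15) + (-37) + (-13) + (-10) + (-6) = -113
Area = |Σ|/2 = 56.5.

56.5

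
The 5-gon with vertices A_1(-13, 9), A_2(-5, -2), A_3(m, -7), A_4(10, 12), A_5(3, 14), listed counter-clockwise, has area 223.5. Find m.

-3

Write out the shoelace sum; only the two edges meeting at A_3 involve m:
2·Area = [((-5)·(-7) − m·(-2)) + (m·12 − 10·(-7))] + 384
       = 14·m + 489 = 447
⇒ m = -3.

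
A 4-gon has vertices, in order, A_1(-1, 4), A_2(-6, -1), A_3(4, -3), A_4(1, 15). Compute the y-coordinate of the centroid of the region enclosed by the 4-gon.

Apply Gauss's area formula. First the cross-terms c_i = x_i·y_{i+1} − x_{i+1}·y_i:
  25, 22, 63, 19  ⇒  2A = 129, A = 64.5.
Then Σ (y_i + y_{i+1})·c_i = 1104, so ȳ = 1104 / (6·64.5) = 368/129.

368/129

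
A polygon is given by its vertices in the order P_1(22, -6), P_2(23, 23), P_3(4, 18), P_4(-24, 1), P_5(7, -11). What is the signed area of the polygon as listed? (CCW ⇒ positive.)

929.5

P_1→P_2: (22)(23) − (23)(-6) = 644
P_2→P_3: (23)(18) − (4)(23) = 322
P_3→P_4: (4)(1) − (-24)(18) = 436
P_4→P_5: (-24)(-11) − (7)(1) = 257
P_5→P_1: (7)(-6) − (22)(-11) = 200
Σ = 1859
Signed area = Σ/2 = 929.5 (positive ⇒ counter-clockwise traversal).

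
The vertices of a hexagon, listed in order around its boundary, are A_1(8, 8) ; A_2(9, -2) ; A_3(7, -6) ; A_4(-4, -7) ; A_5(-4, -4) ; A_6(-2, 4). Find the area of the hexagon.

142.5

Apply the shoelace formula: 2A = Σ (x_i·y_{i+1} − x_{i+1}·y_i), indices taken mod 6.
Σ = (-88) + (-40) + (-73) + (-12) + (-24) + (-48) = -285
Area = |Σ|/2 = 142.5.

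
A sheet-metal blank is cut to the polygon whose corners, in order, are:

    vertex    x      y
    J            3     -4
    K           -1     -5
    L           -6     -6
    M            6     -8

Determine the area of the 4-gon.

20.5

Apply the surveyor's formula: 2A = Σ (x_i·y_{i+1} − x_{i+1}·y_i), indices taken mod 4.
Σ = (-19) + (-24) + (84) + (0) = 41
Area = |Σ|/2 = 20.5.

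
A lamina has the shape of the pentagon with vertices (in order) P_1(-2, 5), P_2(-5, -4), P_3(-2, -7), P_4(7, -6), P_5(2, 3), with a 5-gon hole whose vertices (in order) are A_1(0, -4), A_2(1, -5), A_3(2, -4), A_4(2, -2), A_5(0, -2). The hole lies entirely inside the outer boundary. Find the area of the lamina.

80

Outer boundary:
Apply the surveyor's formula: 2A = Σ (x_i·y_{i+1} − x_{i+1}·y_i), indices taken mod 5.
Σ = (33) + (27) + (61) + (33) + (16) = 170
Area = |Σ|/2 = 85.
Hole:
Apply Gauss's area formula: 2A = Σ (x_i·y_{i+1} − x_{i+1}·y_i), indices taken mod 5.
Σ = (4) + (6) + (4) + (-4) + (0) = 10
Area = |Σ|/2 = 5.
Net area = 85 − 5 = 80.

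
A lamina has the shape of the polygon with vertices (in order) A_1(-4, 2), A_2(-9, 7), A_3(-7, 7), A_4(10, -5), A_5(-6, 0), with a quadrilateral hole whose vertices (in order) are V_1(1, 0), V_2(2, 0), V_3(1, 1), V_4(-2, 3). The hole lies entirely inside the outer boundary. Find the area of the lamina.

48.5

Outer boundary:
Apply the surveyor's formula: 2A = Σ (x_i·y_{i+1} − x_{i+1}·y_i), indices taken mod 5.
Cross-terms: -10, -14, -35, -30, -12  ⇒  Σ = -101
Area = |Σ|/2 = 50.5.
Hole:
Apply the shoelace formula: 2A = Σ (x_i·y_{i+1} − x_{i+1}·y_i), indices taken mod 4.
Σ = (0) + (2) + (5) + (-3) = 4
Area = |Σ|/2 = 2.
Net area = 50.5 − 2 = 48.5.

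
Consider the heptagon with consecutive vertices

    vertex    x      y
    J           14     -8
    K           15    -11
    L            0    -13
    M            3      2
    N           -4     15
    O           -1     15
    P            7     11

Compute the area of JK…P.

254

Apply the surveyor's formula: 2A = Σ (x_i·y_{i+1} − x_{i+1}·y_i), indices taken mod 7.
J→K: (14)(-11) − (15)(-8) = -34
K→L: (15)(-13) − (0)(-11) = -195
L→M: (0)(2) − (3)(-13) = 39
M→N: (3)(15) − (-4)(2) = 53
N→O: (-4)(15) − (-1)(15) = -45
O→P: (-1)(11) − (7)(15) = -116
P→J: (7)(-8) − (14)(11) = -210
Σ = -508
Area = |Σ|/2 = 254.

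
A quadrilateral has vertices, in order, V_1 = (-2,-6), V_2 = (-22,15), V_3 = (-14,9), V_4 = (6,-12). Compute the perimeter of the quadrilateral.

78

|V_1V_2| = √((-20)² + (21)²) = √841 = 29
|V_2V_3| = √((8)² + (-6)²) = √100 = 10
|V_3V_4| = √((20)² + (-21)²) = √841 = 29
|V_4V_1| = √((-8)² + (6)²) = √100 = 10
Perimeter = 29 + 10 + 29 + 10 = 78.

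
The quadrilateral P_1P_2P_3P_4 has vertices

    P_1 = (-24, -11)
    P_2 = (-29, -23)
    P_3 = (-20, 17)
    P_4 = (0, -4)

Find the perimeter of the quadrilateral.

108

|P_1P_2| = √((-5)² + (-12)²) = √169 = 13
|P_2P_3| = √((9)² + (40)²) = √1681 = 41
|P_3P_4| = √((20)² + (-21)²) = √841 = 29
|P_4P_1| = √((-24)² + (-7)²) = √625 = 25
Perimeter = 13 + 41 + 29 + 25 = 108.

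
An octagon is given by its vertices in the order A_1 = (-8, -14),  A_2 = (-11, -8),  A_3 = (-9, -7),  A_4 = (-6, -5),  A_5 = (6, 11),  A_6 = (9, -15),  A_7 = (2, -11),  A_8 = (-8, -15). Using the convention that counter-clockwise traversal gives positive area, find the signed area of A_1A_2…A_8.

-251

Σ = (-90) + (5) + (3) + (-36) + (-189) + (-69) + (-118) + (-8) = -502
Signed area = Σ/2 = -251 (negative ⇒ clockwise traversal).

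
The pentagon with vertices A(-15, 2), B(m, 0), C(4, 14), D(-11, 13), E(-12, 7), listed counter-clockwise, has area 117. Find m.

The doubled signed area Σ (x_i y_{i+1} − x_{i+1} y_i) is linear in m.
With m=0 it equals 366; the coefficient of m is 12 (from the two edges through B).
So 12·m + 366 = 2·117 = 234 ⇒ m = -11.

-11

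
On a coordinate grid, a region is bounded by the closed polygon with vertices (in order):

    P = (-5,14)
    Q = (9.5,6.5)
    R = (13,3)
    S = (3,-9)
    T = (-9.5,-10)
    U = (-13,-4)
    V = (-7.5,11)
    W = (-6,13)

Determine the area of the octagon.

Apply the shoelace formula: 2A = Σ (x_i·y_{i+1} − x_{i+1}·y_i), indices taken mod 8.
Σ = (-165.5) + (-56) + (-126) + (-115.5) + (-92) + (-173) + (-31.5) + (-19) = -778.5
Area = |Σ|/2 = 389.25.

389.25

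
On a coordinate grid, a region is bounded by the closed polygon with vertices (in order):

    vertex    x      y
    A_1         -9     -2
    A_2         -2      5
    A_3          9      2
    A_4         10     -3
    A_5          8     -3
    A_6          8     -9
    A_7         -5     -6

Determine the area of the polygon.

Apply Gauss's area formula: 2A = Σ (x_i·y_{i+1} − x_{i+1}·y_i), indices taken mod 7.
A_1→A_2: (-9)(5) − (-2)(-2) = -49
A_2→A_3: (-2)(2) − (9)(5) = -49
A_3→A_4: (9)(-3) − (10)(2) = -47
A_4→A_5: (10)(-3) − (8)(-3) = -6
A_5→A_6: (8)(-9) − (8)(-3) = -48
A_6→A_7: (8)(-6) − (-5)(-9) = -93
A_7→A_1: (-5)(-2) − (-9)(-6) = -44
Σ = -336
Area = |Σ|/2 = 168.

168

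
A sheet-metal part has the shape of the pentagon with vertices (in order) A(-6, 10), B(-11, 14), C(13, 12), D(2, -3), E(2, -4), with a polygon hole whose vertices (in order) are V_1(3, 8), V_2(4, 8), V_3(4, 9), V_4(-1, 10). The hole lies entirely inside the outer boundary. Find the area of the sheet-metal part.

175

Outer boundary:
Apply the surveyor's formula: 2A = Σ (x_i·y_{i+1} − x_{i+1}·y_i), indices taken mod 5.
Cross-terms: 26, -314, -63, -2, -4  ⇒  Σ = -357
Area = |Σ|/2 = 178.5.
Hole:
Apply Gauss's area formula: 2A = Σ (x_i·y_{i+1} − x_{i+1}·y_i), indices taken mod 4.
V_1→V_2: (3)(8) − (4)(8) = -8
V_2→V_3: (4)(9) − (4)(8) = 4
V_3→V_4: (4)(10) − (-1)(9) = 49
V_4→V_1: (-1)(8) − (3)(10) = -38
Σ = 7
Area = |Σ|/2 = 3.5.
Net area = 178.5 − 3.5 = 175.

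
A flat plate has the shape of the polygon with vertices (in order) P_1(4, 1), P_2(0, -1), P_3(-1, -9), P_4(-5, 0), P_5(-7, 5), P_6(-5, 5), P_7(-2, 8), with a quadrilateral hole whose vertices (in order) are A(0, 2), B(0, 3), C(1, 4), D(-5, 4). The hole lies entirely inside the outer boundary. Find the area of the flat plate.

Outer boundary:
Apply the surveyor's formula: 2A = Σ (x_i·y_{i+1} − x_{i+1}·y_i), indices taken mod 7.
Σ = (-4) + (-1) + (-45) + (-25) + (-10) + (-30) + (-34) = -149
Area = |Σ|/2 = 74.5.
Hole:
Apply the shoelace formula: 2A = Σ (x_i·y_{i+1} − x_{i+1}·y_i), indices taken mod 4.
Σ = (0) + (-3) + (24) + (-10) = 11
Area = |Σ|/2 = 5.5.
Net area = 74.5 − 5.5 = 69.

69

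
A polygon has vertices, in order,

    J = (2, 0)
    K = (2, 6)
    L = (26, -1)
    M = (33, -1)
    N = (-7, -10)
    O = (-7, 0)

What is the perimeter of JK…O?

98

|JK| = √((0)² + (6)²) = √36 = 6
|KL| = √((24)² + (-7)²) = √625 = 25
|LM| = √((7)² + (0)²) = √49 = 7
|MN| = √((-40)² + (-9)²) = √1681 = 41
|NO| = √((0)² + (10)²) = √100 = 10
|OJ| = √((9)² + (0)²) = √81 = 9
Perimeter = 6 + 25 + 7 + 41 + 10 + 9 = 98.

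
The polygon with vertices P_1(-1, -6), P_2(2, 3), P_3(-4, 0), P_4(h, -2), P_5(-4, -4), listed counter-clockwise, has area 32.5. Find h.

-6

Write out the shoelace sum; only the two edges meeting at P_4 involve h:
2·Area = [((-4)·(-2) − h·0) + (h·(-4) − (-4)·(-2))] + 41
       = -4·h + 41 = 65
⇒ h = -6.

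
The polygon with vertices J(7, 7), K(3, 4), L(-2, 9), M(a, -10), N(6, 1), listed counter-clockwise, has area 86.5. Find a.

The doubled signed area Σ (x_i y_{i+1} − x_{i+1} y_i) is linear in a.
With a=0 it equals 157; the coefficient of a is -8 (from the two edges through M).
So -8·a + 157 = 2·86.5 = 173 ⇒ a = -2.

-2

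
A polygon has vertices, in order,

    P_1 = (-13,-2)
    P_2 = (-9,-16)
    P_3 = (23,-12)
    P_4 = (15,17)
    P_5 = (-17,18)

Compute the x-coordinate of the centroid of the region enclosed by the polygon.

313/129

Apply the surveyor's formula. First the cross-terms c_i = x_i·y_{i+1} − x_{i+1}·y_i:
  190, 476, 571, 559, 268  ⇒  2A = 2064, A = 1032.
Then Σ (x_i + x_{i+1})·c_i = 15024, so x̄ = 15024 / (6·1032) = 313/129.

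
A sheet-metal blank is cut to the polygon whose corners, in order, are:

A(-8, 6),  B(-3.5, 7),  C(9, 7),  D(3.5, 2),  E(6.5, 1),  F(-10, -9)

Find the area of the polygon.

Apply the shoelace (surveyor's) formula: 2A = Σ (x_i·y_{i+1} − x_{i+1}·y_i), indices taken mod 6.
Cross-terms: -35, -87.5, -6.5, -9.5, -48.5, -132  ⇒  Σ = -319
Area = |Σ|/2 = 159.5.

159.5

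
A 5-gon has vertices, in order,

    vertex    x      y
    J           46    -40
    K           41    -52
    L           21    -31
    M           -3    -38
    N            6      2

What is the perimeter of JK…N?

|JK| = √((-5)² + (-12)²) = √169 = 13
|KL| = √((-20)² + (21)²) = √841 = 29
|LM| = √((-24)² + (-7)²) = √625 = 25
|MN| = √((9)² + (40)²) = √1681 = 41
|NJ| = √((40)² + (-42)²) = √3364 = 58
Perimeter = 13 + 29 + 25 + 41 + 58 = 166.

166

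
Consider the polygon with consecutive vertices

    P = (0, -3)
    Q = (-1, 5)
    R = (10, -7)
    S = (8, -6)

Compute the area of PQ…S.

Apply the surveyor's formula: 2A = Σ (x_i·y_{i+1} − x_{i+1}·y_i), indices taken mod 4.
Σ = (-3) + (-43) + (-4) + (-24) = -74
Area = |Σ|/2 = 37.

37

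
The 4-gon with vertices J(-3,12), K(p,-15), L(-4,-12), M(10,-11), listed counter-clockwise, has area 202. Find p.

Write out the shoelace sum; only the two edges meeting at K involve p:
2·Area = [((-3)·(-15) − p·12) + (p·(-12) − (-4)·(-15))] + 251
       = -24·p + 236 = 404
⇒ p = -7.

-7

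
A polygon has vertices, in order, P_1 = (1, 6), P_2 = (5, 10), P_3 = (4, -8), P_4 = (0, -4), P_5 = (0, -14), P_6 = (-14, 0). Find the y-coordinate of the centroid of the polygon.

-488/297

Apply the shoelace formula. First the cross-terms c_i = x_i·y_{i+1} − x_{i+1}·y_i:
  -20, -80, -16, 0, -196, -84  ⇒  2A = -396, A = -198.
Then Σ (y_i + y_{i+1})·c_i = 1952, so ȳ = 1952 / (6·(-198)) = -488/297.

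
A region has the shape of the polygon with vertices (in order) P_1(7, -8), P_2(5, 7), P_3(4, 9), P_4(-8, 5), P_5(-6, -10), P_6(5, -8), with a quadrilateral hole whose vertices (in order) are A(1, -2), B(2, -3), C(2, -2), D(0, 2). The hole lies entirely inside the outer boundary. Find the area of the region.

208.5

Outer boundary:
Apply the shoelace (surveyor's) formula: 2A = Σ (x_i·y_{i+1} − x_{i+1}·y_i), indices taken mod 6.
Σ = (89) + (17) + (92) + (110) + (98) + (16) = 422
Area = |Σ|/2 = 211.
Hole:
Apply Gauss's area formula: 2A = Σ (x_i·y_{i+1} − x_{i+1}·y_i), indices taken mod 4.
Σ = (1) + (2) + (4) + (-2) = 5
Area = |Σ|/2 = 2.5.
Net area = 211 − 2.5 = 208.5.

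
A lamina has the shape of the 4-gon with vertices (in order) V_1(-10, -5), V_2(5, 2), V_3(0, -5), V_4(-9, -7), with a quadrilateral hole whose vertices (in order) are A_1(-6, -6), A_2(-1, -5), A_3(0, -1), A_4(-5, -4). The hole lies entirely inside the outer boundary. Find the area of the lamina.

32

Outer boundary:
Apply the shoelace formula: 2A = Σ (x_i·y_{i+1} − x_{i+1}·y_i), indices taken mod 4.
Cross-terms: 5, -25, -45, -25  ⇒  Σ = -90
Area = |Σ|/2 = 45.
Hole:
Σ = (24) + (1) + (-5) + (6) = 26
Area = |Σ|/2 = 13.
Net area = 45 − 13 = 32.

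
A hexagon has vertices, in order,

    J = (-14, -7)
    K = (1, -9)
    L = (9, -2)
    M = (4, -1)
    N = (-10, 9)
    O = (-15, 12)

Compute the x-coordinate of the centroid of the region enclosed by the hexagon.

Apply the shoelace (surveyor's) formula. First the cross-terms c_i = x_i·y_{i+1} − x_{i+1}·y_i:
  133, 79, -1, 26, 15, 273  ⇒  2A = 525, A = 262.5.
Then Σ (x_i + x_{i+1})·c_i = -9400, so x̄ = -9400 / (6·262.5) = -376/63.

-376/63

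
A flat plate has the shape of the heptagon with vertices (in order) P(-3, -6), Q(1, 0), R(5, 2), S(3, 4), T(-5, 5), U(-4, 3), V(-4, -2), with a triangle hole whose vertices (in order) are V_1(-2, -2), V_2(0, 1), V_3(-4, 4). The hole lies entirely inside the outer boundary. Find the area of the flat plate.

41

Outer boundary:
Apply Gauss's area formula: 2A = Σ (x_i·y_{i+1} − x_{i+1}·y_i), indices taken mod 7.
Cross-terms: 6, 2, 14, 35, 5, 20, 18  ⇒  Σ = 100
Area = |Σ|/2 = 50.
Hole:
V_1→V_2: (-2)(1) − (0)(-2) = -2
V_2→V_3: (0)(4) − (-4)(1) = 4
V_3→V_1: (-4)(-2) − (-2)(4) = 16
Σ = 18
Area = |Σ|/2 = 9.
Net area = 50 − 9 = 41.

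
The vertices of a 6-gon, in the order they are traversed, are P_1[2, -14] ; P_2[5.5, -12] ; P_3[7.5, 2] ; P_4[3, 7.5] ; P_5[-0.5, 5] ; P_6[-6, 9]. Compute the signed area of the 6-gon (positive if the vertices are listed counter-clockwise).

Cross-terms: 53, 101, 50.25, 18.75, 25.5, 66  ⇒  Σ = 314.5
Signed area = Σ/2 = 157.25 (positive ⇒ counter-clockwise traversal).

157.25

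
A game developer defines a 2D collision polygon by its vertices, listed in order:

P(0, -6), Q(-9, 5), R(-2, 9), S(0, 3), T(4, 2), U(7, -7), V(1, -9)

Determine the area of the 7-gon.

123.5

Apply the shoelace formula: 2A = Σ (x_i·y_{i+1} − x_{i+1}·y_i), indices taken mod 7.
Σ = (-54) + (-71) + (-6) + (-12) + (-42) + (-56) + (-6) = -247
Area = |Σ|/2 = 123.5.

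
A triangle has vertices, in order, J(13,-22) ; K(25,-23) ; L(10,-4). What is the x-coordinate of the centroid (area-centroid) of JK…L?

16

Apply the surveyor's formula. First the cross-terms c_i = x_i·y_{i+1} − x_{i+1}·y_i:
  251, 130, -168  ⇒  2A = 213, A = 106.5.
Then Σ (x_i + x_{i+1})·c_i = 10224, so x̄ = 10224 / (6·106.5) = 16.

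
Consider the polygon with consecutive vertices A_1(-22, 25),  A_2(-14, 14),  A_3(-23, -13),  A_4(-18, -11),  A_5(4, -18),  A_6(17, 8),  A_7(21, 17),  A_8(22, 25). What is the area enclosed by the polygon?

1321.5

Apply the shoelace formula: 2A = Σ (x_i·y_{i+1} − x_{i+1}·y_i), indices taken mod 8.
Σ = (42) + (504) + (19) + (368) + (338) + (121) + (151) + (1100) = 2643
Area = |Σ|/2 = 1321.5.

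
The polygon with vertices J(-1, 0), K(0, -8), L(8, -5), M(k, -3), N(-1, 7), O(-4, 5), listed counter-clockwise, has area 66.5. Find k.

5

Write out the shoelace sum; only the two edges meeting at M involve k:
2·Area = [(8·(-3) − k·(-5)) + (k·7 − (-1)·(-3))] + 100
       = 12·k + 73 = 133
⇒ k = 5.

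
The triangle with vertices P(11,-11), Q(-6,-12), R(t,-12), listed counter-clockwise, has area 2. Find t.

The doubled signed area Σ (x_i y_{i+1} − x_{i+1} y_i) is linear in t.
With t=0 it equals 6; the coefficient of t is 1 (from the two edges through R).
So 1·t + 6 = 2·2 = 4 ⇒ t = -2.

-2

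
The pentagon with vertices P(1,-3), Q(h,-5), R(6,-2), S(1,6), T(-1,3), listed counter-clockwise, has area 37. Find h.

Write out the shoelace sum; only the two edges meeting at Q involve h:
2·Area = [(1·(-5) − h·(-3)) + (h·(-2) − 6·(-5))] + 47
       = 1·h + 72 = 74
⇒ h = 2.

2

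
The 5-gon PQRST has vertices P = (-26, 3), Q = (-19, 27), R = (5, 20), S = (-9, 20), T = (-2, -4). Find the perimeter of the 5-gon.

114

|PQ| = √((7)² + (24)²) = √625 = 25
|QR| = √((24)² + (-7)²) = √625 = 25
|RS| = √((-14)² + (0)²) = √196 = 14
|ST| = √((7)² + (-24)²) = √625 = 25
|TP| = √((-24)² + (7)²) = √625 = 25
Perimeter = 25 + 25 + 14 + 25 + 25 = 114.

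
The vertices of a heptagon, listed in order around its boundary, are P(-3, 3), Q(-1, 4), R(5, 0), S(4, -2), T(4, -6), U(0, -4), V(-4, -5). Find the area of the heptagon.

57

Apply Gauss's area formula: 2A = Σ (x_i·y_{i+1} − x_{i+1}·y_i), indices taken mod 7.
P→Q: (-3)(4) − (-1)(3) = -9
Q→R: (-1)(0) − (5)(4) = -20
R→S: (5)(-2) − (4)(0) = -10
S→T: (4)(-6) − (4)(-2) = -16
T→U: (4)(-4) − (0)(-6) = -16
U→V: (0)(-5) − (-4)(-4) = -16
V→P: (-4)(3) − (-3)(-5) = -27
Σ = -114
Area = |Σ|/2 = 57.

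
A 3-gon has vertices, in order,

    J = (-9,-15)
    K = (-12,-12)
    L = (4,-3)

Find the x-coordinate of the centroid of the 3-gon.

-17/3

Apply the surveyor's formula. First the cross-terms c_i = x_i·y_{i+1} − x_{i+1}·y_i:
  -72, 84, -87  ⇒  2A = -75, A = -37.5.
Then Σ (x_i + x_{i+1})·c_i = 1275, so x̄ = 1275 / (6·(-37.5)) = -17/3.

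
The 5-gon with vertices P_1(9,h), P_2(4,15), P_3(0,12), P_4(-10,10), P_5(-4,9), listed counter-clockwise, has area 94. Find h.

-2

Write out the shoelace sum; only the two edges meeting at P_1 involve h:
2·Area = [((-4)·h − 9·9) + (9·15 − 4·h)] + 118
       = -8·h + 172 = 188
⇒ h = -2.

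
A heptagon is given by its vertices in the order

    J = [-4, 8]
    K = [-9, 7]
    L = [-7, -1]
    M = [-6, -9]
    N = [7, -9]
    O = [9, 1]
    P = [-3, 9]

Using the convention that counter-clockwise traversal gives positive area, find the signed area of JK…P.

230

Σ = (44) + (58) + (57) + (117) + (88) + (84) + (12) = 460
Signed area = Σ/2 = 230 (positive ⇒ counter-clockwise traversal).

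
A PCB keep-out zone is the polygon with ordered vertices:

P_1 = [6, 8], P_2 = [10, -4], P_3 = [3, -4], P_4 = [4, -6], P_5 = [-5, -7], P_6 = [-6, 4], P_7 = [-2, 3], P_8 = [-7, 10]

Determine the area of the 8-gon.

189.5

Σ = (-104) + (-28) + (-2) + (-58) + (-62) + (-10) + (1) + (-116) = -379
Area = |Σ|/2 = 189.5.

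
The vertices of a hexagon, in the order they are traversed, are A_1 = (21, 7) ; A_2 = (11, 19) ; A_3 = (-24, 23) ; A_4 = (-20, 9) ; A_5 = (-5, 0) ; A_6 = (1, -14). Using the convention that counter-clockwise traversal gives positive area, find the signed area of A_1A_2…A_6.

845.5

Apply Gauss's area formula: 2A = Σ (x_i·y_{i+1} − x_{i+1}·y_i), indices taken mod 6.
Cross-terms: 322, 709, 244, 45, 70, 301  ⇒  Σ = 1691
Signed area = Σ/2 = 845.5 (positive ⇒ counter-clockwise traversal).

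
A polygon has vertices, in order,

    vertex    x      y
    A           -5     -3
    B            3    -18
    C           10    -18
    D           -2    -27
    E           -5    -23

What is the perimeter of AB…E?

|AB| = √((8)² + (-15)²) = √289 = 17
|BC| = √((7)² + (0)²) = √49 = 7
|CD| = √((-12)² + (-9)²) = √225 = 15
|DE| = √((-3)² + (4)²) = √25 = 5
|EA| = √((0)² + (20)²) = √400 = 20
Perimeter = 17 + 7 + 15 + 5 + 20 = 64.

64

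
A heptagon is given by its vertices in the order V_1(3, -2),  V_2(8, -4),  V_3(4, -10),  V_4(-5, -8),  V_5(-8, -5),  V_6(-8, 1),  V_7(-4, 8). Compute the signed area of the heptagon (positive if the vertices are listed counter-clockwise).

-152.5

Apply the shoelace formula: 2A = Σ (x_i·y_{i+1} − x_{i+1}·y_i), indices taken mod 7.
Cross-terms: 4, -64, -82, -39, -48, -60, -16  ⇒  Σ = -305
Signed area = Σ/2 = -152.5 (negative ⇒ clockwise traversal).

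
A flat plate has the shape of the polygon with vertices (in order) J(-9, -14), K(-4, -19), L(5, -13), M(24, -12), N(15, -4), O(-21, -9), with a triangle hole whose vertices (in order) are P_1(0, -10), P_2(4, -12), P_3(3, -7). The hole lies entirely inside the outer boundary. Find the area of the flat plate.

Outer boundary:
Apply the surveyor's formula: 2A = Σ (x_i·y_{i+1} − x_{i+1}·y_i), indices taken mod 6.
Cross-terms: 115, 147, 252, 84, -219, 213  ⇒  Σ = 592
Area = |Σ|/2 = 296.
Hole:
Σ = (40) + (8) + (-30) = 18
Area = |Σ|/2 = 9.
Net area = 296 − 9 = 287.

287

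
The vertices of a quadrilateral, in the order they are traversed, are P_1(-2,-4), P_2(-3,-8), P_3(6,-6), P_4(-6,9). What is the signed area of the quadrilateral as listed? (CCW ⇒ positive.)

Apply Gauss's area formula: 2A = Σ (x_i·y_{i+1} − x_{i+1}·y_i), indices taken mod 4.
Cross-terms: 4, 66, 18, 42  ⇒  Σ = 130
Signed area = Σ/2 = 65 (positive ⇒ counter-clockwise traversal).

65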